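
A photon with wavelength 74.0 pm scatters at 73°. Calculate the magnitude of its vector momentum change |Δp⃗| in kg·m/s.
1.0533e-23 kg·m/s

Photon momentum magnitude is p = h/λ.

Initial momentum:
p₀ = h/λ = 6.6261e-34/7.4000e-11 = 8.9541e-24 kg·m/s

After scattering:
λ' = λ + Δλ = 74.0 + 1.7169 = 75.7169 pm
p' = h/λ' = 6.6261e-34/7.5717e-11 = 8.7511e-24 kg·m/s

Momentum is a vector; the scattered photon's direction makes angle θ = 73° with the incident direction. The magnitude of the vector change Δp⃗ = p⃗₀ − p⃗' is found from the law of cosines:
|Δp⃗|² = p₀² + p'² − 2p₀p'cos θ
|Δp⃗|² = (8.9541e-24)² + (8.7511e-24)² − 2·8.9541e-24·8.7511e-24·cos(73°)
|Δp⃗| = 1.0533e-23 kg·m/s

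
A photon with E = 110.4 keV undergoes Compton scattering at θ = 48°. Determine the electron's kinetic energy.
7.3653 keV

By energy conservation: K_e = E_initial - E_final

First find the scattered photon energy:
Initial wavelength: λ = hc/E = 11.2305 pm
Compton shift: Δλ = λ_C(1 - cos(48°)) = 0.8028 pm
Final wavelength: λ' = 11.2305 + 0.8028 = 12.0332 pm
Final photon energy: E' = hc/λ' = 103.0347 keV

Electron kinetic energy:
K_e = E - E' = 110.4000 - 103.0347 = 7.3653 keV

(Intermediate values are shown rounded; full precision is carried through to the final answer.)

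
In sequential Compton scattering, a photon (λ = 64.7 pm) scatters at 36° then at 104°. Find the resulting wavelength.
68.1767 pm

Apply Compton shift twice:

First scattering at θ₁ = 36°:
Δλ₁ = λ_C(1 - cos(36°))
Δλ₁ = 2.4263 × 0.1910
Δλ₁ = 0.4634 pm

After first scattering:
λ₁ = 64.7 + 0.4634 = 65.1634 pm

Second scattering at θ₂ = 104°:
Δλ₂ = λ_C(1 - cos(104°))
Δλ₂ = 2.4263 × 1.2419
Δλ₂ = 3.0133 pm

Final wavelength:
λ₂ = 65.1634 + 3.0133 = 68.1767 pm

Total shift: Δλ_total = 0.4634 + 3.0133 = 3.4767 pm

(Intermediate values are shown rounded; full precision is carried through to the final answer.)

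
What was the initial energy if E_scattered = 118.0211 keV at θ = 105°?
166.4000 keV

Convert final energy to wavelength (hc ≈ 1239.842 keV·pm):
λ' = hc/E' = 1239.842 / 118.0211 = 10.5053 pm

Calculate the Compton shift:
Δλ = λ_C(1 - cos(105°))
Δλ = 2.4263 × (1 - cos(105°))
Δλ = 3.0543 pm

Initial wavelength:
λ = λ' - Δλ = 10.5053 - 3.0543 = 7.4510 pm

Initial energy:
E = hc/λ = 1239.842 / 7.4510 = 166.4000 keV

(Intermediate values are shown rounded; full precision is carried through to the final answer.)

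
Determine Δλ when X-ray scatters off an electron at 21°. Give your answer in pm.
0.1612 pm

Using the Compton scattering formula:
Δλ = λ_C(1 - cos θ)

where λ_C = h/(m_e·c) ≈ 2.4263 pm is the Compton wavelength of an electron.

For θ = 21°:
cos(21°) = 0.9336
1 - cos(21°) = 0.0664

Δλ = 2.4263 × 0.0664
Δλ = 0.1612 pm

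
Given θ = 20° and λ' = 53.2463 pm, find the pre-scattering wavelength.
53.1000 pm

From λ' = λ + Δλ, we have λ = λ' - Δλ

First calculate the Compton shift:
Δλ = λ_C(1 - cos θ)
Δλ = 2.4263 × (1 - cos(20°))
Δλ = 2.4263 × 0.0603
Δλ = 0.1463 pm

Initial wavelength:
λ = λ' - Δλ
λ = 53.2463 - 0.1463
λ = 53.1000 pm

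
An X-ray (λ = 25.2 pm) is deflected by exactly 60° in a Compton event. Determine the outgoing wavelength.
26.4132 pm

Using the Compton formula: λ' = λ + λ_C(1 − cos θ)

For θ = 60°, cos θ = 1/2 (exact) = 0.5000, so:
1 − cos 60° = 1 − (1/2) = 0.5000

Δλ = λ_C × 0.5000 = 2.4263 × 0.5000 = 1.2132 pm

λ' = 25.2 + 1.2132 = 26.4132 pm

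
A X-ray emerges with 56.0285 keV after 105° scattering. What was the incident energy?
65.0000 keV

Convert final energy to wavelength (hc ≈ 1239.842 keV·pm):
λ' = hc/E' = 1239.842 / 56.0285 = 22.1288 pm

Calculate the Compton shift:
Δλ = λ_C(1 - cos(105°))
Δλ = 2.4263 × (1 - cos(105°))
Δλ = 3.0543 pm

Initial wavelength:
λ = λ' - Δλ = 22.1288 - 3.0543 = 19.0745 pm

Initial energy:
E = hc/λ = 1239.842 / 19.0745 = 65.0000 keV

(Intermediate values are shown rounded; full precision is carried through to the final answer.)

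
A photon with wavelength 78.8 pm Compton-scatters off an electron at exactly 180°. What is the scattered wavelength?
83.6526 pm

Using the Compton formula: λ' = λ + λ_C(1 − cos θ)

For θ = 180°, cos θ = -1 (exact) = -1.0000, so:
1 − cos 180° = 1 − (-1) = 2.0000

Δλ = λ_C × 2.0000 = 2.4263 × 2.0000 = 4.8526 pm

λ' = 78.8 + 4.8526 = 83.6526 pm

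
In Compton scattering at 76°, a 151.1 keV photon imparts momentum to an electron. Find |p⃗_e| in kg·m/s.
9.1077e-23 kg·m/s

The electron is initially at rest, so by conservation of momentum:
p⃗_e = p⃗₀ − p⃗'  (incident photon momentum minus scattered photon momentum)

Photon momentum magnitudes (p = h/λ = E/c):
λ₀ = hc/E₀ = 8.2054 pm → p₀ = h/λ₀ = 8.0752e-23 kg·m/s
Δλ = λ_C(1 − cos 76°) = 1.8393 pm
λ' = 10.0448 pm → p' = h/λ' = 6.5965e-23 kg·m/s

The scattered photon makes angle θ = 76° with the incident direction, so by the law of cosines:
|p⃗_e|² = p₀² + p'² − 2p₀p'cos θ
|p⃗_e|² = (8.0752e-23)² + (6.5965e-23)² − 2·8.0752e-23·6.5965e-23·cos(76°)
|p⃗_e| = 9.1077e-23 kg·m/s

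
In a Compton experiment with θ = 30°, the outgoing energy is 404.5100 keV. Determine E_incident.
452.4999 keV

Convert final energy to wavelength (hc ≈ 1239.842 keV·pm):
λ' = hc/E' = 1239.842 / 404.5100 = 3.0650 pm

Calculate the Compton shift:
Δλ = λ_C(1 - cos(30°))
Δλ = 2.4263 × (1 - cos(30°))
Δλ = 0.3251 pm

Initial wavelength:
λ = λ' - Δλ = 3.0650 - 0.3251 = 2.7400 pm

Initial energy:
E = hc/λ = 1239.842 / 2.7400 = 452.4999 keV

(Intermediate values are shown rounded; full precision is carried through to the final answer.)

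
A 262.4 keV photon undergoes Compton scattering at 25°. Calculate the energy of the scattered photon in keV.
250.3551 keV

First convert energy to wavelength:
λ = hc/E, with hc ≈ 1239.842 keV·pm (i.e. 1239.842 eV·nm)

For E = 262.4 keV = 262400 eV:
λ = 1239.842 keV·pm / 262.4 keV
λ = 4.7250 pm

Calculate the Compton shift:
Δλ = λ_C(1 - cos(25°)) = 2.4263 × 0.0937
Δλ = 0.2273 pm

Final wavelength:
λ' = 4.7250 + 0.2273 = 4.9523 pm

Final energy:
E' = hc/λ' = 1239.842 / 4.9523 = 250.3551 keV

(Intermediate values are shown rounded; full precision is carried through to the final answer.)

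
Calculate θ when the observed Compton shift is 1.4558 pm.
66.42°

From the Compton formula Δλ = λ_C(1 - cos θ), we can solve for θ:

cos θ = 1 - Δλ/λ_C

Given:
- Δλ = 1.4558 pm
- λ_C = h/(m_e·c) ≈ 2.42631024 pm

cos θ = 1 - 1.4558/2.42631024
cos θ = 1 - 0.600006
cos θ = 0.399994

θ = arccos(0.399994)
θ = 66.42°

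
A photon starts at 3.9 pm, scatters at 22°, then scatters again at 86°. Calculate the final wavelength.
6.3337 pm

Apply Compton shift twice:

First scattering at θ₁ = 22°:
Δλ₁ = λ_C(1 - cos(22°))
Δλ₁ = 2.4263 × 0.0728
Δλ₁ = 0.1767 pm

After first scattering:
λ₁ = 3.9 + 0.1767 = 4.0767 pm

Second scattering at θ₂ = 86°:
Δλ₂ = λ_C(1 - cos(86°))
Δλ₂ = 2.4263 × 0.9302
Δλ₂ = 2.2571 pm

Final wavelength:
λ₂ = 4.0767 + 2.2571 = 6.3337 pm

Total shift: Δλ_total = 0.1767 + 2.2571 = 2.4337 pm

(Intermediate values are shown rounded; full precision is carried through to the final answer.)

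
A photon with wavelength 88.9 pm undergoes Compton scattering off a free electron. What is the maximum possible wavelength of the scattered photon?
93.7526 pm (at θ = 180°)

The Compton shift is Δλ = λ_C(1 − cos θ).

Since cos θ ranges from −1 to 1, the factor (1 − cos θ) ranges from 0 to 2; the maximum shift occurs at θ = 180° (backscattering):
Δλ_max = 2λ_C = 2 × 2.4263 pm = 4.8526 pm

Maximum scattered wavelength:
λ'_max = λ₀ + Δλ_max = 88.9 + 4.8526 = 93.7526 pm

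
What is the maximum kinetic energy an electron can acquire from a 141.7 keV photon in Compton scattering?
50.5511 keV

Maximum energy transfer occurs at θ = 180° (backscattering).

Initial photon: E₀ = 141.7 keV → λ₀ = 8.7498 pm

Maximum Compton shift (at 180°):
Δλ_max = 2λ_C = 2 × 2.4263 = 4.8526 pm

Final wavelength:
λ' = 8.7498 + 4.8526 = 13.6024 pm

Minimum photon energy (maximum energy to electron):
E'_min = hc/λ' = 91.1489 keV

Maximum electron kinetic energy:
K_max = E₀ - E'_min = 141.7000 - 91.1489 = 50.5511 keV

(Intermediate values are shown rounded; full precision is carried through to the final answer.)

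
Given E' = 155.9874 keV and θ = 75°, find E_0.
201.5999 keV

Convert final energy to wavelength (hc ≈ 1239.842 keV·pm):
λ' = hc/E' = 1239.842 / 155.9874 = 7.9483 pm

Calculate the Compton shift:
Δλ = λ_C(1 - cos(75°))
Δλ = 2.4263 × (1 - cos(75°))
Δλ = 1.7983 pm

Initial wavelength:
λ = λ' - Δλ = 7.9483 - 1.7983 = 6.1500 pm

Initial energy:
E = hc/λ = 1239.842 / 6.1500 = 201.5999 keV

(Intermediate values are shown rounded; full precision is carried through to the final answer.)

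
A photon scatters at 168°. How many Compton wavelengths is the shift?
1.9781 λ_C

The Compton shift formula is:
Δλ = λ_C(1 - cos θ)

Dividing both sides by λ_C:
Δλ/λ_C = 1 - cos θ

For θ = 168°:
Δλ/λ_C = 1 - cos(168°)
Δλ/λ_C = 1 - -0.9781
Δλ/λ_C = 1.9781

This means the shift is 1.9781 × λ_C = 4.7996 pm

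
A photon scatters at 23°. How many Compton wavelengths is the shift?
0.0795 λ_C

The Compton shift formula is:
Δλ = λ_C(1 - cos θ)

Dividing both sides by λ_C:
Δλ/λ_C = 1 - cos θ

For θ = 23°:
Δλ/λ_C = 1 - cos(23°)
Δλ/λ_C = 1 - 0.9205
Δλ/λ_C = 0.0795

This means the shift is 0.0795 × λ_C = 0.1929 pm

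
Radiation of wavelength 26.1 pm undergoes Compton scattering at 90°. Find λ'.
28.5263 pm

Using the Compton formula: λ' = λ + λ_C(1 − cos θ)

For θ = 90°, cos θ = 0 (exact) = 0.0000, so:
1 − cos 90° = 1 − (0) = 1.0000

Δλ = λ_C × 1.0000 = 2.4263 × 1.0000 = 2.4263 pm

λ' = 26.1 + 2.4263 = 28.5263 pm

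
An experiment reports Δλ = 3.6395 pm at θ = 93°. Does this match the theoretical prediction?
No, inconsistent

Calculate the expected shift for θ = 93°:

Δλ_expected = λ_C(1 - cos(93°))
Δλ_expected = 2.4263 × (1 - cos(93°))
Δλ_expected = 2.4263 × 1.0523
Δλ_expected = 2.5533 pm

Given shift: 3.6395 pm
Expected shift: 2.5533 pm
Difference: 1.0862 pm

The values do not match. The given shift corresponds to θ ≈ 120.0°, not 93°.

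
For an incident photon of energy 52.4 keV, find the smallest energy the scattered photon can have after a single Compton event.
43.4823 keV (at θ = 180°)

The scattered photon has minimum energy when its wavelength is maximum, i.e., when the Compton shift Δλ = λ_C(1 − cos θ) is maximum. This occurs at θ = 180° (backscattering), giving Δλ_max = 2λ_C = 4.8526 pm.

Initial wavelength: λ₀ = hc/E₀ = 23.6611 pm
Maximum final wavelength: λ'_max = λ₀ + 2λ_C = 23.6611 + 4.8526 = 28.5137 pm
Minimum final energy: E'_min = hc/λ'_max = 43.4823 keV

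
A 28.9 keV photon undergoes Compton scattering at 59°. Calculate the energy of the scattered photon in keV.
28.1285 keV

First convert energy to wavelength:
λ = hc/E, with hc ≈ 1239.842 keV·pm (i.e. 1239.842 eV·nm)

For E = 28.9 keV = 28900 eV:
λ = 1239.842 keV·pm / 28.9 keV
λ = 42.9011 pm

Calculate the Compton shift:
Δλ = λ_C(1 - cos(59°)) = 2.4263 × 0.4850
Δλ = 1.1767 pm

Final wavelength:
λ' = 42.9011 + 1.1767 = 44.0778 pm

Final energy:
E' = hc/λ' = 1239.842 / 44.0778 = 28.1285 keV

(Intermediate values are shown rounded; full precision is carried through to the final answer.)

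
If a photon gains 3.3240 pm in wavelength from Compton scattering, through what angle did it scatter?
111.71°

From the Compton formula Δλ = λ_C(1 - cos θ), we can solve for θ:

cos θ = 1 - Δλ/λ_C

Given:
- Δλ = 3.3240 pm
- λ_C = h/(m_e·c) ≈ 2.42631024 pm

cos θ = 1 - 3.3240/2.42631024
cos θ = 1 - 1.369981
cos θ = -0.369981

θ = arccos(-0.369981)
θ = 111.71°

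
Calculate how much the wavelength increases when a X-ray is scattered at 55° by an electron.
1.0346 pm

Using the Compton scattering formula:
Δλ = λ_C(1 - cos θ)

where λ_C = h/(m_e·c) ≈ 2.4263 pm is the Compton wavelength of an electron.

For θ = 55°:
cos(55°) = 0.5736
1 - cos(55°) = 0.4264

Δλ = 2.4263 × 0.4264
Δλ = 1.0346 pm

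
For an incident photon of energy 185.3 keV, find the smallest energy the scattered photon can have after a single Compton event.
107.4050 keV (at θ = 180°)

The scattered photon has minimum energy when its wavelength is maximum, i.e., when the Compton shift Δλ = λ_C(1 − cos θ) is maximum. This occurs at θ = 180° (backscattering), giving Δλ_max = 2λ_C = 4.8526 pm.

Initial wavelength: λ₀ = hc/E₀ = 6.6910 pm
Maximum final wavelength: λ'_max = λ₀ + 2λ_C = 6.6910 + 4.8526 = 11.5436 pm
Minimum final energy: E'_min = hc/λ'_max = 107.4050 keV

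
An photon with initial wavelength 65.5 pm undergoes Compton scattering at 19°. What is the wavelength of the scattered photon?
65.6322 pm

Using the Compton scattering formula:
λ' = λ + Δλ = λ + λ_C(1 - cos θ)

Given:
- Initial wavelength λ = 65.5 pm
- Scattering angle θ = 19°
- Compton wavelength λ_C ≈ 2.4263 pm

Calculate the shift:
Δλ = 2.4263 × (1 - cos(19°))
Δλ = 2.4263 × 0.0545
Δλ = 0.1322 pm

Final wavelength:
λ' = 65.5 + 0.1322 = 65.6322 pm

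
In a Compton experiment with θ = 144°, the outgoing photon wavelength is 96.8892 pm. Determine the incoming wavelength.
92.5000 pm

From λ' = λ + Δλ, we have λ = λ' - Δλ

First calculate the Compton shift:
Δλ = λ_C(1 - cos θ)
Δλ = 2.4263 × (1 - cos(144°))
Δλ = 2.4263 × 1.8090
Δλ = 4.3892 pm

Initial wavelength:
λ = λ' - Δλ
λ = 96.8892 - 4.3892
λ = 92.5000 pm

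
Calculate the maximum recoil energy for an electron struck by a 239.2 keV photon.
115.6594 keV

Maximum energy transfer occurs at θ = 180° (backscattering).

Initial photon: E₀ = 239.2 keV → λ₀ = 5.1833 pm

Maximum Compton shift (at 180°):
Δλ_max = 2λ_C = 2 × 2.4263 = 4.8526 pm

Final wavelength:
λ' = 5.1833 + 4.8526 = 10.0359 pm

Minimum photon energy (maximum energy to electron):
E'_min = hc/λ' = 123.5406 keV

Maximum electron kinetic energy:
K_max = E₀ - E'_min = 239.2000 - 123.5406 = 115.6594 keV

(Intermediate values are shown rounded; full precision is carried through to the final answer.)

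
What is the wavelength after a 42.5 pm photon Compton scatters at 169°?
47.3080 pm

Using the Compton scattering formula:
λ' = λ + Δλ = λ + λ_C(1 - cos θ)

Given:
- Initial wavelength λ = 42.5 pm
- Scattering angle θ = 169°
- Compton wavelength λ_C ≈ 2.4263 pm

Calculate the shift:
Δλ = 2.4263 × (1 - cos(169°))
Δλ = 2.4263 × 1.9816
Δλ = 4.8080 pm

Final wavelength:
λ' = 42.5 + 4.8080 = 47.3080 pm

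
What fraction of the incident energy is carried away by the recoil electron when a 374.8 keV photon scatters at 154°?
0.5821 (or 58.21%)

Calculate initial and final photon energies:

Initial: E₀ = 374.8 keV → λ₀ = 3.3080 pm
Compton shift: Δλ = 4.6071 pm
Final wavelength: λ' = 7.9151 pm
Final energy: E' = 156.6432 keV

Fractional energy loss:
(E₀ - E')/E₀ = (374.8000 - 156.6432)/374.8000
= 218.1568/374.8000
= 0.5821
= 58.21%

(Intermediate values are shown rounded; full precision is carried through to the final answer.)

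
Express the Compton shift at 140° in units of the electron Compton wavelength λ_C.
1.7660 λ_C

The Compton shift formula is:
Δλ = λ_C(1 - cos θ)

Dividing both sides by λ_C:
Δλ/λ_C = 1 - cos θ

For θ = 140°:
Δλ/λ_C = 1 - cos(140°)
Δλ/λ_C = 1 - -0.7660
Δλ/λ_C = 1.7660

This means the shift is 1.7660 × λ_C = 4.2850 pm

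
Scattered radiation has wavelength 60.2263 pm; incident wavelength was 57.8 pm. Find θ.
90.00°

First find the wavelength shift:
Δλ = λ' - λ = 60.2263 - 57.8 = 2.4263 pm

Using Δλ = λ_C(1 - cos θ), with λ_C = h/(m_e·c) ≈ 2.42631024 pm:
cos θ = 1 - Δλ/λ_C
cos θ = 1 - 2.4263/2.42631024
cos θ = 0.000004

θ = arccos(0.000004)
θ = 90.00°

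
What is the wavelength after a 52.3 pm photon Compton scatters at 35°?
52.7388 pm

Using the Compton scattering formula:
λ' = λ + Δλ = λ + λ_C(1 - cos θ)

Given:
- Initial wavelength λ = 52.3 pm
- Scattering angle θ = 35°
- Compton wavelength λ_C ≈ 2.4263 pm

Calculate the shift:
Δλ = 2.4263 × (1 - cos(35°))
Δλ = 2.4263 × 0.1808
Δλ = 0.4388 pm

Final wavelength:
λ' = 52.3 + 0.4388 = 52.7388 pm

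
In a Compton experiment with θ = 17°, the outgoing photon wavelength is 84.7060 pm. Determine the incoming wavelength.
84.6000 pm

From λ' = λ + Δλ, we have λ = λ' - Δλ

First calculate the Compton shift:
Δλ = λ_C(1 - cos θ)
Δλ = 2.4263 × (1 - cos(17°))
Δλ = 2.4263 × 0.0437
Δλ = 0.1060 pm

Initial wavelength:
λ = λ' - Δλ
λ = 84.7060 - 0.1060
λ = 84.6000 pm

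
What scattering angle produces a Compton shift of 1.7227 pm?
73.14°

From the Compton formula Δλ = λ_C(1 - cos θ), we can solve for θ:

cos θ = 1 - Δλ/λ_C

Given:
- Δλ = 1.7227 pm
- λ_C = h/(m_e·c) ≈ 2.42631024 pm

cos θ = 1 - 1.7227/2.42631024
cos θ = 1 - 0.710008
cos θ = 0.289992

θ = arccos(0.289992)
θ = 73.14°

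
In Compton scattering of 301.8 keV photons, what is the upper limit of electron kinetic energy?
163.4368 keV

Maximum energy transfer occurs at θ = 180° (backscattering).

Initial photon: E₀ = 301.8 keV → λ₀ = 4.1082 pm

Maximum Compton shift (at 180°):
Δλ_max = 2λ_C = 2 × 2.4263 = 4.8526 pm

Final wavelength:
λ' = 4.1082 + 4.8526 = 8.9608 pm

Minimum photon energy (maximum energy to electron):
E'_min = hc/λ' = 138.3632 keV

Maximum electron kinetic energy:
K_max = E₀ - E'_min = 301.8000 - 138.3632 = 163.4368 keV

(Intermediate values are shown rounded; full precision is carried through to the final answer.)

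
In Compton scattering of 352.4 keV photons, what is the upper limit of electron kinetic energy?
204.2867 keV

Maximum energy transfer occurs at θ = 180° (backscattering).

Initial photon: E₀ = 352.4 keV → λ₀ = 3.5183 pm

Maximum Compton shift (at 180°):
Δλ_max = 2λ_C = 2 × 2.4263 = 4.8526 pm

Final wavelength:
λ' = 3.5183 + 4.8526 = 8.3709 pm

Minimum photon energy (maximum energy to electron):
E'_min = hc/λ' = 148.1133 keV

Maximum electron kinetic energy:
K_max = E₀ - E'_min = 352.4000 - 148.1133 = 204.2867 keV

(Intermediate values are shown rounded; full precision is carried through to the final answer.)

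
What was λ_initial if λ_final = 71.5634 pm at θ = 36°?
71.1000 pm

From λ' = λ + Δλ, we have λ = λ' - Δλ

First calculate the Compton shift:
Δλ = λ_C(1 - cos θ)
Δλ = 2.4263 × (1 - cos(36°))
Δλ = 2.4263 × 0.1910
Δλ = 0.4634 pm

Initial wavelength:
λ = λ' - Δλ
λ = 71.5634 - 0.4634
λ = 71.1000 pm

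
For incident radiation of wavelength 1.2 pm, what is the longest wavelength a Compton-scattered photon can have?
6.0526 pm (at θ = 180°)

The Compton shift is Δλ = λ_C(1 − cos θ).

Since cos θ ranges from −1 to 1, the factor (1 − cos θ) ranges from 0 to 2; the maximum shift occurs at θ = 180° (backscattering):
Δλ_max = 2λ_C = 2 × 2.4263 pm = 4.8526 pm

Maximum scattered wavelength:
λ'_max = λ₀ + Δλ_max = 1.2 + 4.8526 = 6.0526 pm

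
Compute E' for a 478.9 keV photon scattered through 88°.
251.4602 keV

First convert energy to wavelength:
λ = hc/E, with hc ≈ 1239.842 keV·pm (i.e. 1239.842 eV·nm)

For E = 478.9 keV = 478900 eV:
λ = 1239.842 keV·pm / 478.9 keV
λ = 2.5889 pm

Calculate the Compton shift:
Δλ = λ_C(1 - cos(88°)) = 2.4263 × 0.9651
Δλ = 2.3416 pm

Final wavelength:
λ' = 2.5889 + 2.3416 = 4.9306 pm

Final energy:
E' = hc/λ' = 1239.842 / 4.9306 = 251.4602 keV

(Intermediate values are shown rounded; full precision is carried through to the final answer.)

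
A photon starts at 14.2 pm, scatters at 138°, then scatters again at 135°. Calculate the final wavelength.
22.5714 pm

Apply Compton shift twice:

First scattering at θ₁ = 138°:
Δλ₁ = λ_C(1 - cos(138°))
Δλ₁ = 2.4263 × 1.7431
Δλ₁ = 4.2294 pm

After first scattering:
λ₁ = 14.2 + 4.2294 = 18.4294 pm

Second scattering at θ₂ = 135°:
Δλ₂ = λ_C(1 - cos(135°))
Δλ₂ = 2.4263 × 1.7071
Δλ₂ = 4.1420 pm

Final wavelength:
λ₂ = 18.4294 + 4.1420 = 22.5714 pm

Total shift: Δλ_total = 4.2294 + 4.1420 = 8.3714 pm

(Intermediate values are shown rounded; full precision is carried through to the final answer.)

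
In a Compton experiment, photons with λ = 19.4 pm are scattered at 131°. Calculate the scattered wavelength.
23.4181 pm

Using the Compton scattering formula:
λ' = λ + Δλ = λ + λ_C(1 - cos θ)

Given:
- Initial wavelength λ = 19.4 pm
- Scattering angle θ = 131°
- Compton wavelength λ_C ≈ 2.4263 pm

Calculate the shift:
Δλ = 2.4263 × (1 - cos(131°))
Δλ = 2.4263 × 1.6561
Δλ = 4.0181 pm

Final wavelength:
λ' = 19.4 + 4.0181 = 23.4181 pm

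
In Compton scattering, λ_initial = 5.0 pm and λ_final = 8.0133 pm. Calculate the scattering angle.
104.00°

First find the wavelength shift:
Δλ = λ' - λ = 8.0133 - 5.0 = 3.0133 pm

Using Δλ = λ_C(1 - cos θ), with λ_C = h/(m_e·c) ≈ 2.42631024 pm:
cos θ = 1 - Δλ/λ_C
cos θ = 1 - 3.0133/2.42631024
cos θ = -0.241927

θ = arccos(-0.241927)
θ = 104.00°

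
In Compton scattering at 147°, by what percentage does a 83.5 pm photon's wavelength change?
5.3427%

Calculate the Compton shift:
Δλ = λ_C(1 - cos(147°))
Δλ = 2.4263 × (1 - cos(147°))
Δλ = 2.4263 × 1.8387
Δλ = 4.4612 pm

Percentage change:
(Δλ/λ₀) × 100 = (4.4612/83.5) × 100
= 5.3427%

(Intermediate values are shown rounded; full precision is carried through to the final answer.)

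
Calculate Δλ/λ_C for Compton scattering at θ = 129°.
1.6293 λ_C

The Compton shift formula is:
Δλ = λ_C(1 - cos θ)

Dividing both sides by λ_C:
Δλ/λ_C = 1 - cos θ

For θ = 129°:
Δλ/λ_C = 1 - cos(129°)
Δλ/λ_C = 1 - -0.6293
Δλ/λ_C = 1.6293

This means the shift is 1.6293 × λ_C = 3.9532 pm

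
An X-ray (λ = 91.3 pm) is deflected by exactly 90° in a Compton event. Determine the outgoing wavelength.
93.7263 pm

Using the Compton formula: λ' = λ + λ_C(1 − cos θ)

For θ = 90°, cos θ = 0 (exact) = 0.0000, so:
1 − cos 90° = 1 − (0) = 1.0000

Δλ = λ_C × 1.0000 = 2.4263 × 1.0000 = 2.4263 pm

λ' = 91.3 + 2.4263 = 93.7263 pm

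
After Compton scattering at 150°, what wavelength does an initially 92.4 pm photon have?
96.9276 pm

Using the Compton formula: λ' = λ + λ_C(1 − cos θ)

For θ = 150°, cos θ = -√3/2 (exact) ≈ -0.8660, so:
1 − cos 150° = 1 − (-√3/2) ≈ 1.8660

Δλ = λ_C × 1.8660 = 2.4263 × 1.8660 = 4.5276 pm

λ' = 92.4 + 4.5276 = 96.9276 pm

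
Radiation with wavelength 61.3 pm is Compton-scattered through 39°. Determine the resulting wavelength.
61.8407 pm

Using the Compton scattering formula:
λ' = λ + Δλ = λ + λ_C(1 - cos θ)

Given:
- Initial wavelength λ = 61.3 pm
- Scattering angle θ = 39°
- Compton wavelength λ_C ≈ 2.4263 pm

Calculate the shift:
Δλ = 2.4263 × (1 - cos(39°))
Δλ = 2.4263 × 0.2229
Δλ = 0.5407 pm

Final wavelength:
λ' = 61.3 + 0.5407 = 61.8407 pm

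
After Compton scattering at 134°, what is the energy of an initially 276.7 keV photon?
144.2921 keV

First convert energy to wavelength:
λ = hc/E, with hc ≈ 1239.842 keV·pm (i.e. 1239.842 eV·nm)

For E = 276.7 keV = 276700 eV:
λ = 1239.842 keV·pm / 276.7 keV
λ = 4.4808 pm

Calculate the Compton shift:
Δλ = λ_C(1 - cos(134°)) = 2.4263 × 1.6947
Δλ = 4.1118 pm

Final wavelength:
λ' = 4.4808 + 4.1118 = 8.5926 pm

Final energy:
E' = hc/λ' = 1239.842 / 8.5926 = 144.2921 keV

(Intermediate values are shown rounded; full precision is carried through to the final answer.)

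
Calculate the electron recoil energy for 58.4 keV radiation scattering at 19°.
0.3614 keV

By energy conservation: K_e = E_initial - E_final

First find the scattered photon energy:
Initial wavelength: λ = hc/E = 21.2302 pm
Compton shift: Δλ = λ_C(1 - cos(19°)) = 0.1322 pm
Final wavelength: λ' = 21.2302 + 0.1322 = 21.3624 pm
Final photon energy: E' = hc/λ' = 58.0386 keV

Electron kinetic energy:
K_e = E - E' = 58.4000 - 58.0386 = 0.3614 keV

(Intermediate values are shown rounded; full precision is carried through to the final answer.)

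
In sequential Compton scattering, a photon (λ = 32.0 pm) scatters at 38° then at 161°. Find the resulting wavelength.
37.2348 pm

Apply Compton shift twice:

First scattering at θ₁ = 38°:
Δλ₁ = λ_C(1 - cos(38°))
Δλ₁ = 2.4263 × 0.2120
Δλ₁ = 0.5144 pm

After first scattering:
λ₁ = 32.0 + 0.5144 = 32.5144 pm

Second scattering at θ₂ = 161°:
Δλ₂ = λ_C(1 - cos(161°))
Δλ₂ = 2.4263 × 1.9455
Δλ₂ = 4.7204 pm

Final wavelength:
λ₂ = 32.5144 + 4.7204 = 37.2348 pm

Total shift: Δλ_total = 0.5144 + 4.7204 = 5.2348 pm

(Intermediate values are shown rounded; full precision is carried through to the final answer.)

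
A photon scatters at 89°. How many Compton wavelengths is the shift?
0.9825 λ_C

The Compton shift formula is:
Δλ = λ_C(1 - cos θ)

Dividing both sides by λ_C:
Δλ/λ_C = 1 - cos θ

For θ = 89°:
Δλ/λ_C = 1 - cos(89°)
Δλ/λ_C = 1 - 0.0175
Δλ/λ_C = 0.9825

This means the shift is 0.9825 × λ_C = 2.3840 pm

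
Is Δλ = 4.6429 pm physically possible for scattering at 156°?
Yes, consistent

Calculate the expected shift for θ = 156°:

Δλ_expected = λ_C(1 - cos(156°))
Δλ_expected = 2.4263 × (1 - cos(156°))
Δλ_expected = 2.4263 × 1.9135
Δλ_expected = 4.6429 pm

Given shift: 4.6429 pm
Expected shift: 4.6429 pm
Difference: 0.0000 pm

The values match. This is consistent with Compton scattering at the stated angle.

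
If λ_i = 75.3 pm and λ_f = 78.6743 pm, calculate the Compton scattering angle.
113.00°

First find the wavelength shift:
Δλ = λ' - λ = 78.6743 - 75.3 = 3.3743 pm

Using Δλ = λ_C(1 - cos θ), with λ_C = h/(m_e·c) ≈ 2.42631024 pm:
cos θ = 1 - Δλ/λ_C
cos θ = 1 - 3.3743/2.42631024
cos θ = -0.390713

θ = arccos(-0.390713)
θ = 113.00°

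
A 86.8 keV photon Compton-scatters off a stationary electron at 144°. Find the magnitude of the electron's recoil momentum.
7.7939e-23 kg·m/s

The electron is initially at rest, so by conservation of momentum:
p⃗_e = p⃗₀ − p⃗'  (incident photon momentum minus scattered photon momentum)

Photon momentum magnitudes (p = h/λ = E/c):
λ₀ = hc/E₀ = 14.2839 pm → p₀ = h/λ₀ = 4.6388e-23 kg·m/s
Δλ = λ_C(1 − cos 144°) = 4.3892 pm
λ' = 18.6731 pm → p' = h/λ' = 3.5485e-23 kg·m/s

The scattered photon makes angle θ = 144° with the incident direction, so by the law of cosines:
|p⃗_e|² = p₀² + p'² − 2p₀p'cos θ
|p⃗_e|² = (4.6388e-23)² + (3.5485e-23)² − 2·4.6388e-23·3.5485e-23·cos(144°)
|p⃗_e| = 7.7939e-23 kg·m/s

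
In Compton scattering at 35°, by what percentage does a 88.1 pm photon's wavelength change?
0.4981%

Calculate the Compton shift:
Δλ = λ_C(1 - cos(35°))
Δλ = 2.4263 × (1 - cos(35°))
Δλ = 2.4263 × 0.1808
Δλ = 0.4388 pm

Percentage change:
(Δλ/λ₀) × 100 = (0.4388/88.1) × 100
= 0.4981%

(Intermediate values are shown rounded; full precision is carried through to the final answer.)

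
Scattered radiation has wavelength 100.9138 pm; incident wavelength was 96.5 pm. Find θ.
145.00°

First find the wavelength shift:
Δλ = λ' - λ = 100.9138 - 96.5 = 4.4138 pm

Using Δλ = λ_C(1 - cos θ), with λ_C = h/(m_e·c) ≈ 2.42631024 pm:
cos θ = 1 - Δλ/λ_C
cos θ = 1 - 4.4138/2.42631024
cos θ = -0.819141

θ = arccos(-0.819141)
θ = 145.00°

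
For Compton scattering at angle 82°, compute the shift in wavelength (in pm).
2.0886 pm

Using the Compton scattering formula:
Δλ = λ_C(1 - cos θ)

where λ_C = h/(m_e·c) ≈ 2.4263 pm is the Compton wavelength of an electron.

For θ = 82°:
cos(82°) = 0.1392
1 - cos(82°) = 0.8608

Δλ = 2.4263 × 0.8608
Δλ = 2.0886 pm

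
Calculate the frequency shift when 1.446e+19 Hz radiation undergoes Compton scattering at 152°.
2.611e+18 Hz (decrease)

Convert frequency to wavelength (c = 299792458 m/s):
λ₀ = c/f₀ = 299792458/1.446e+19 = 2.0732535e-11 m = 20.7325 pm

Calculate Compton shift:
Δλ = λ_C(1 - cos(152°)) = 4.5686 pm

Final wavelength:
λ' = λ₀ + Δλ = 20.7325 + 4.5686 = 25.3012 pm

Final frequency:
f' = c/λ' = 299792458/2.5301150e-11 = 1.1848966e+19 Hz

Frequency shift (decrease):
Δf = f₀ - f' = 1.446e+19 - 1.1848966e+19 = 2.611e+18 Hz

(Intermediate values are shown rounded; full precision is carried through to the final answer.)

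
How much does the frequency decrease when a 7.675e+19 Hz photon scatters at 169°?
4.235e+19 Hz (decrease)

Convert frequency to wavelength (c = 299792458 m/s):
λ₀ = c/f₀ = 299792458/7.675e+19 = 3.9060907e-12 m = 3.9061 pm

Calculate Compton shift:
Δλ = λ_C(1 - cos(169°)) = 4.8080 pm

Final wavelength:
λ' = λ₀ + Δλ = 3.9061 + 4.8080 = 8.7141 pm

Final frequency:
f' = c/λ' = 299792458/8.7141330e-12 = 3.4403016e+19 Hz

Frequency shift (decrease):
Δf = f₀ - f' = 7.675e+19 - 3.4403016e+19 = 4.235e+19 Hz

(Intermediate values are shown rounded; full precision is carried through to the final answer.)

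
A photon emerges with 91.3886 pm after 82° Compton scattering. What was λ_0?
89.3000 pm

From λ' = λ + Δλ, we have λ = λ' - Δλ

First calculate the Compton shift:
Δλ = λ_C(1 - cos θ)
Δλ = 2.4263 × (1 - cos(82°))
Δλ = 2.4263 × 0.8608
Δλ = 2.0886 pm

Initial wavelength:
λ = λ' - Δλ
λ = 91.3886 - 2.0886
λ = 89.3000 pm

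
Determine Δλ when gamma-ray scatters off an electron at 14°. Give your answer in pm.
0.0721 pm

Using the Compton scattering formula:
Δλ = λ_C(1 - cos θ)

where λ_C = h/(m_e·c) ≈ 2.4263 pm is the Compton wavelength of an electron.

For θ = 14°:
cos(14°) = 0.9703
1 - cos(14°) = 0.0297

Δλ = 2.4263 × 0.0297
Δλ = 0.0721 pm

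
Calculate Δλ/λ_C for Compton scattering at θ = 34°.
0.1710 λ_C

The Compton shift formula is:
Δλ = λ_C(1 - cos θ)

Dividing both sides by λ_C:
Δλ/λ_C = 1 - cos θ

For θ = 34°:
Δλ/λ_C = 1 - cos(34°)
Δλ/λ_C = 1 - 0.8290
Δλ/λ_C = 0.1710

This means the shift is 0.1710 × λ_C = 0.4148 pm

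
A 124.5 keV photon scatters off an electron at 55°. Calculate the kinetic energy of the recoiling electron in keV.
11.7174 keV

By energy conservation: K_e = E_initial - E_final

First find the scattered photon energy:
Initial wavelength: λ = hc/E = 9.9586 pm
Compton shift: Δλ = λ_C(1 - cos(55°)) = 1.0346 pm
Final wavelength: λ' = 9.9586 + 1.0346 = 10.9932 pm
Final photon energy: E' = hc/λ' = 112.7826 keV

Electron kinetic energy:
K_e = E - E' = 124.5000 - 112.7826 = 11.7174 keV

(Intermediate values are shown rounded; full precision is carried through to the final answer.)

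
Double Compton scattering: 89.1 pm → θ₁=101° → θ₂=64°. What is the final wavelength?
93.3520 pm

Apply Compton shift twice:

First scattering at θ₁ = 101°:
Δλ₁ = λ_C(1 - cos(101°))
Δλ₁ = 2.4263 × 1.1908
Δλ₁ = 2.8893 pm

After first scattering:
λ₁ = 89.1 + 2.8893 = 91.9893 pm

Second scattering at θ₂ = 64°:
Δλ₂ = λ_C(1 - cos(64°))
Δλ₂ = 2.4263 × 0.5616
Δλ₂ = 1.3627 pm

Final wavelength:
λ₂ = 91.9893 + 1.3627 = 93.3520 pm

Total shift: Δλ_total = 2.8893 + 1.3627 = 4.2520 pm

(Intermediate values are shown rounded; full precision is carried through to the final answer.)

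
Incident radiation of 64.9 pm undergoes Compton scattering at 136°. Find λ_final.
69.0717 pm

Using the Compton scattering formula:
λ' = λ + Δλ = λ + λ_C(1 - cos θ)

Given:
- Initial wavelength λ = 64.9 pm
- Scattering angle θ = 136°
- Compton wavelength λ_C ≈ 2.4263 pm

Calculate the shift:
Δλ = 2.4263 × (1 - cos(136°))
Δλ = 2.4263 × 1.7193
Δλ = 4.1717 pm

Final wavelength:
λ' = 64.9 + 4.1717 = 69.0717 pm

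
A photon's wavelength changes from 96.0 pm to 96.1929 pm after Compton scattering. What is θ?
23.00°

First find the wavelength shift:
Δλ = λ' - λ = 96.1929 - 96.0 = 0.1929 pm

Using Δλ = λ_C(1 - cos θ), with λ_C = h/(m_e·c) ≈ 2.42631024 pm:
cos θ = 1 - Δλ/λ_C
cos θ = 1 - 0.1929/2.42631024
cos θ = 0.920497

θ = arccos(0.920497)
θ = 23.00°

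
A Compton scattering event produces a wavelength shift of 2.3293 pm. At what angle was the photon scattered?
87.71°

From the Compton formula Δλ = λ_C(1 - cos θ), we can solve for θ:

cos θ = 1 - Δλ/λ_C

Given:
- Δλ = 2.3293 pm
- λ_C = h/(m_e·c) ≈ 2.42631024 pm

cos θ = 1 - 2.3293/2.42631024
cos θ = 1 - 0.960017
cos θ = 0.039983

θ = arccos(0.039983)
θ = 87.71°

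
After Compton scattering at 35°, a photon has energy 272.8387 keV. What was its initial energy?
302.0000 keV

Convert final energy to wavelength (hc ≈ 1239.842 keV·pm):
λ' = hc/E' = 1239.842 / 272.8387 = 4.5442 pm

Calculate the Compton shift:
Δλ = λ_C(1 - cos(35°))
Δλ = 2.4263 × (1 - cos(35°))
Δλ = 0.4388 pm

Initial wavelength:
λ = λ' - Δλ = 4.5442 - 0.4388 = 4.1054 pm

Initial energy:
E = hc/λ = 1239.842 / 4.1054 = 302.0000 keV

(Intermediate values are shown rounded; full precision is carried through to the final answer.)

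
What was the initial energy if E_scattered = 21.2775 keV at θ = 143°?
23.0001 keV

Convert final energy to wavelength (hc ≈ 1239.842 keV·pm):
λ' = hc/E' = 1239.842 / 21.2775 = 58.2701 pm

Calculate the Compton shift:
Δλ = λ_C(1 - cos(143°))
Δλ = 2.4263 × (1 - cos(143°))
Δλ = 4.3640 pm

Initial wavelength:
λ = λ' - Δλ = 58.2701 - 4.3640 = 53.9060 pm

Initial energy:
E = hc/λ = 1239.842 / 53.9060 = 23.0001 keV

(Intermediate values are shown rounded; full precision is carried through to the final answer.)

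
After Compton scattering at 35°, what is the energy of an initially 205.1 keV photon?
191.2199 keV

First convert energy to wavelength:
λ = hc/E, with hc ≈ 1239.842 keV·pm (i.e. 1239.842 eV·nm)

For E = 205.1 keV = 205100 eV:
λ = 1239.842 keV·pm / 205.1 keV
λ = 6.0451 pm

Calculate the Compton shift:
Δλ = λ_C(1 - cos(35°)) = 2.4263 × 0.1808
Δλ = 0.4388 pm

Final wavelength:
λ' = 6.0451 + 0.4388 = 6.4839 pm

Final energy:
E' = hc/λ' = 1239.842 / 6.4839 = 191.2199 keV

(Intermediate values are shown rounded; full precision is carried through to the final answer.)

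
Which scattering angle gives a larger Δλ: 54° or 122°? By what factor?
122° produces the larger shift by a factor of 3.711

Calculate both shifts using Δλ = λ_C(1 - cos θ):

For θ₁ = 54°:
Δλ₁ = 2.4263 × (1 - cos(54°))
Δλ₁ = 2.4263 × 0.4122
Δλ₁ = 1.0002 pm

For θ₂ = 122°:
Δλ₂ = 2.4263 × (1 - cos(122°))
Δλ₂ = 2.4263 × 1.5299
Δλ₂ = 3.7121 pm

The 122° angle produces the larger shift.
Ratio: 3.7121/1.0002 = 3.711

(Intermediate values are shown rounded; full precision is carried through to the final answer.)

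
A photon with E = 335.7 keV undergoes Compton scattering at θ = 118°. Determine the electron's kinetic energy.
164.8922 keV

By energy conservation: K_e = E_initial - E_final

First find the scattered photon energy:
Initial wavelength: λ = hc/E = 3.6933 pm
Compton shift: Δλ = λ_C(1 - cos(118°)) = 3.5654 pm
Final wavelength: λ' = 3.6933 + 3.5654 = 7.2587 pm
Final photon energy: E' = hc/λ' = 170.8078 keV

Electron kinetic energy:
K_e = E - E' = 335.7000 - 170.8078 = 164.8922 keV

(Intermediate values are shown rounded; full precision is carried through to the final answer.)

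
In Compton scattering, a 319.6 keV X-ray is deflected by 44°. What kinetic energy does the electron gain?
47.7242 keV

By energy conservation: K_e = E_initial - E_final

First find the scattered photon energy:
Initial wavelength: λ = hc/E = 3.8794 pm
Compton shift: Δλ = λ_C(1 - cos(44°)) = 0.6810 pm
Final wavelength: λ' = 3.8794 + 0.6810 = 4.5603 pm
Final photon energy: E' = hc/λ' = 271.8758 keV

Electron kinetic energy:
K_e = E - E' = 319.6000 - 271.8758 = 47.7242 keV

(Intermediate values are shown rounded; full precision is carried through to the final answer.)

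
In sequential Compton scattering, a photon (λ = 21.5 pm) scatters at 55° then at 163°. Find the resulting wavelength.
27.2812 pm

Apply Compton shift twice:

First scattering at θ₁ = 55°:
Δλ₁ = λ_C(1 - cos(55°))
Δλ₁ = 2.4263 × 0.4264
Δλ₁ = 1.0346 pm

After first scattering:
λ₁ = 21.5 + 1.0346 = 22.5346 pm

Second scattering at θ₂ = 163°:
Δλ₂ = λ_C(1 - cos(163°))
Δλ₂ = 2.4263 × 1.9563
Δλ₂ = 4.7466 pm

Final wavelength:
λ₂ = 22.5346 + 4.7466 = 27.2812 pm

Total shift: Δλ_total = 1.0346 + 4.7466 = 5.7812 pm

(Intermediate values are shown rounded; full precision is carried through to the final answer.)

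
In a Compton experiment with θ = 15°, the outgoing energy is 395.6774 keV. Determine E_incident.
406.4000 keV

Convert final energy to wavelength (hc ≈ 1239.842 keV·pm):
λ' = hc/E' = 1239.842 / 395.6774 = 3.1335 pm

Calculate the Compton shift:
Δλ = λ_C(1 - cos(15°))
Δλ = 2.4263 × (1 - cos(15°))
Δλ = 0.0827 pm

Initial wavelength:
λ = λ' - Δλ = 3.1335 - 0.0827 = 3.0508 pm

Initial energy:
E = hc/λ = 1239.842 / 3.0508 = 406.4000 keV

(Intermediate values are shown rounded; full precision is carried through to the final answer.)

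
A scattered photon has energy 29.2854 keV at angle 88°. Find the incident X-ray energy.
31.0000 keV

Convert final energy to wavelength (hc ≈ 1239.842 keV·pm):
λ' = hc/E' = 1239.842 / 29.2854 = 42.3365 pm

Calculate the Compton shift:
Δλ = λ_C(1 - cos(88°))
Δλ = 2.4263 × (1 - cos(88°))
Δλ = 2.3416 pm

Initial wavelength:
λ = λ' - Δλ = 42.3365 - 2.3416 = 39.9949 pm

Initial energy:
E = hc/λ = 1239.842 / 39.9949 = 31.0000 keV

(Intermediate values are shown rounded; full precision is carried through to the final answer.)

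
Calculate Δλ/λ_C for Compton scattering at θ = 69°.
0.6416 λ_C

The Compton shift formula is:
Δλ = λ_C(1 - cos θ)

Dividing both sides by λ_C:
Δλ/λ_C = 1 - cos θ

For θ = 69°:
Δλ/λ_C = 1 - cos(69°)
Δλ/λ_C = 1 - 0.3584
Δλ/λ_C = 0.6416

This means the shift is 0.6416 × λ_C = 1.5568 pm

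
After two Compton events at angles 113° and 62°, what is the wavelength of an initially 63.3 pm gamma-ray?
67.9616 pm

Apply Compton shift twice:

First scattering at θ₁ = 113°:
Δλ₁ = λ_C(1 - cos(113°))
Δλ₁ = 2.4263 × 1.3907
Δλ₁ = 3.3743 pm

After first scattering:
λ₁ = 63.3 + 3.3743 = 66.6743 pm

Second scattering at θ₂ = 62°:
Δλ₂ = λ_C(1 - cos(62°))
Δλ₂ = 2.4263 × 0.5305
Δλ₂ = 1.2872 pm

Final wavelength:
λ₂ = 66.6743 + 1.2872 = 67.9616 pm

Total shift: Δλ_total = 3.3743 + 1.2872 = 4.6616 pm

(Intermediate values are shown rounded; full precision is carried through to the final answer.)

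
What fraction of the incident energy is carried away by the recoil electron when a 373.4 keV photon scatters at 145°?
0.5707 (or 57.07%)

Calculate initial and final photon energies:

Initial: E₀ = 373.4 keV → λ₀ = 3.3204 pm
Compton shift: Δλ = 4.4138 pm
Final wavelength: λ' = 7.7342 pm
Final energy: E' = 160.3056 keV

Fractional energy loss:
(E₀ - E')/E₀ = (373.4000 - 160.3056)/373.4000
= 213.0944/373.4000
= 0.5707
= 57.07%

(Intermediate values are shown rounded; full precision is carried through to the final answer.)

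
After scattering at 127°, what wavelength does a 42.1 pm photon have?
45.9865 pm

Using the Compton scattering formula:
λ' = λ + Δλ = λ + λ_C(1 - cos θ)

Given:
- Initial wavelength λ = 42.1 pm
- Scattering angle θ = 127°
- Compton wavelength λ_C ≈ 2.4263 pm

Calculate the shift:
Δλ = 2.4263 × (1 - cos(127°))
Δλ = 2.4263 × 1.6018
Δλ = 3.8865 pm

Final wavelength:
λ' = 42.1 + 3.8865 = 45.9865 pm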